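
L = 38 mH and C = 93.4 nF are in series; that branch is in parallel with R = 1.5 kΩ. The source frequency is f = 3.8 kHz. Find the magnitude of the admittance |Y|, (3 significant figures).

2.28 mS

ω = 2πf = 23880 rad/s
X_L = ωL = 907 Ω
X_C = 1/(ωC) = 448 Ω
Branch 1: Z₁ = R = 1500 Ω
Branch 2 (series LC): Z₂ = j(X_L − X_C) = j459 Ω
Parallel: Z = Z₁Z₂/(Z₁+Z₂), |Z| = 439 Ω, ∠Z = 73.0°
|Y| = 1/|Z| = 2.28 mS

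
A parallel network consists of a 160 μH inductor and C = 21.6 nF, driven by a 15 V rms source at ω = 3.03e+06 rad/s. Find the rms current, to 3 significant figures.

951 mA

X_L = ωL = 485 Ω
X_C = 1/(ωC) = 15.3 Ω
Parallel: admittances add. Y = 1/(jωL) + jωC
Y = (0 + j0.0634) S
|Y| = 0.0634 S → |Z| = 1/|Y| = 15.8 Ω, ∠Z = −∠Y = -90.0°
I = V/|Z| = 15/15.8 = 951 mA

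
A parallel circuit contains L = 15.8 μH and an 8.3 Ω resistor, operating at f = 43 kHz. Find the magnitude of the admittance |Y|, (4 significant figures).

263.4 mS

ω = 2πf = 270200 rad/s
X_L = ωL = 4.269 Ω
Parallel: admittances add. Y = 1/R + 1/(jωL)
Y = (0.1205 − j0.2343) S
|Y| = 0.2634 S → |Z| = 1/|Y| = 3.796 Ω, ∠Z = −∠Y = 62.78°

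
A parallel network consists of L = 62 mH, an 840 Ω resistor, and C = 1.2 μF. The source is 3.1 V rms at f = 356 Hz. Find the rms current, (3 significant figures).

14.5 mA

ω = 2πf = 2237 rad/s
X_L = ωL = 139 Ω
X_C = 1/(ωC) = 373 Ω
Parallel: admittances add. Y = 1/R + 1/(jωL) + jωC
Y = (0.00119 − j0.00453) S
|Y| = 0.00468 S → |Z| = 1/|Y| = 214 Ω, ∠Z = −∠Y = 75.3°
I = V/|Z| = 3.1/214 = 14.5 mA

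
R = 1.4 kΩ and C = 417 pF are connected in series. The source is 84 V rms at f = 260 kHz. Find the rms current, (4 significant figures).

41.41 mA

ω = 2πf = 1.634e+06 rad/s
X_C = 1/(ωC) = 1468 Ω
Z = 1400 − j1468 Ω
|Z| = √(1400² + 1468²) = 2029 Ω
I = V/|Z| = 84/2029 = 41.41 mA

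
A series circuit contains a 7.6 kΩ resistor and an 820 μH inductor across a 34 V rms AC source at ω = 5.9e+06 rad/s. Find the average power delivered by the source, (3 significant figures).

108 mW

X_L = ωL = 4840 Ω
Z = 7600 + j4840 Ω
|Z| = √(7600² + 4840²) = 9010 Ω
∠Z = arctan(4840/7600) = 32.5°
I = V/|Z| = 3.77 mA
P = VI cos φ = 34 × 0.00377 × cos(32.5°) = 108 mW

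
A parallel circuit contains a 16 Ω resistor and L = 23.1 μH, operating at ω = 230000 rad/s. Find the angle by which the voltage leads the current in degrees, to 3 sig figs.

71.6°

X_L = ωL = 5.31 Ω
Parallel: admittances add. Y = 1/R + 1/(jωL)
Y = (0.0625 − j0.188) S
|Y| = 0.198 S → |Z| = 1/|Y| = 5.04 Ω, ∠Z = −∠Y = 71.6°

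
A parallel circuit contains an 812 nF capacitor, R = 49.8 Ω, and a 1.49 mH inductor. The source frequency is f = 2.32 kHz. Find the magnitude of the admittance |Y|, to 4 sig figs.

ω = 2πf = 14580 rad/s
X_L = ωL = 21.72 Ω
X_C = 1/(ωC) = 84.48 Ω
Parallel: admittances add. Y = 1/R + 1/(jωL) + jωC
Y = (0.02008 − j0.03420) S
|Y| = 0.03966 S → |Z| = 1/|Y| = 25.21 Ω, ∠Z = −∠Y = 59.58°

39.66 mS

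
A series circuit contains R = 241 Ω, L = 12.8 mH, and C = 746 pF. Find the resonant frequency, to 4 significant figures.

ω₀ = 1/√(LC) = 1/√(0.0128 × 7.46e-10) = 323600 rad/s
f₀ = ω₀/(2π) = 51.50 kHz

51.50 kHz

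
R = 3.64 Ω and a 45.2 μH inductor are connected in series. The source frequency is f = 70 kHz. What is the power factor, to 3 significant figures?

0.180

ω = 2πf = 439800 rad/s
X_L = ωL = 19.9 Ω
Z = 3.64 + j19.9 Ω
|Z| = √(3.64² + 19.9²) = 20.2 Ω
∠Z = arctan(19.9/3.64) = 79.6°
cos φ = cos(79.6°) = 0.180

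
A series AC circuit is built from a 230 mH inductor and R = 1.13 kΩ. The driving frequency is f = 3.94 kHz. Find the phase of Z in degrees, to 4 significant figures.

78.77°

ω = 2πf = 24760 rad/s
X_L = ωL = 5694 Ω
Z = 1130 + j5694 Ω
|Z| = √(1130² + 5694²) = 5805 Ω
∠Z = arctan(5694/1130) = 78.77°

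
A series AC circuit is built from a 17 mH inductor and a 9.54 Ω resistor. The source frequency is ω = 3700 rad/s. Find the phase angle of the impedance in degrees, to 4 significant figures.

X_L = ωL = 62.90 Ω
Z = 9.540 + j62.90 Ω
|Z| = √(9.540² + 62.90²) = 63.62 Ω
∠Z = arctan(62.90/9.540) = 81.38°

81.38°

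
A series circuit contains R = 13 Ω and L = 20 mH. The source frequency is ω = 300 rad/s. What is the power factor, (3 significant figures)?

0.908

X_L = ωL = 6.00 Ω
Z = 13.0 + j6.00 Ω
|Z| = √(13.0² + 6.00²) = 14.3 Ω
∠Z = arctan(6.00/13.0) = 24.8°
cos φ = cos(24.8°) = 0.908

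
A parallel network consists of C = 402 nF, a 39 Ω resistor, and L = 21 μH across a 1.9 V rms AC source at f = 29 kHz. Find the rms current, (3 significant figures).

ω = 2πf = 182200 rad/s
X_L = ωL = 3.83 Ω
X_C = 1/(ωC) = 13.7 Ω
Parallel: admittances add. Y = 1/R + 1/(jωL) + jωC
Y = (0.0256 − j0.188) S
|Y| = 0.190 S → |Z| = 1/|Y| = 5.27 Ω, ∠Z = −∠Y = 82.2°
I = V/|Z| = 1.9/5.27 = 361 mA

361 mA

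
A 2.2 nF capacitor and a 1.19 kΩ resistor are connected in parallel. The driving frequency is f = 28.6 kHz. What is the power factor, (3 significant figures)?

ω = 2πf = 179700 rad/s
X_C = 1/(ωC) = 2530 Ω
Parallel: admittances add. Y = 1/R + jωC
Y = (0.000840 + j0.000395) S
|Y| = 0.000929 S → |Z| = 1/|Y| = 1080 Ω, ∠Z = −∠Y = -25.2°
cos φ = cos(-25.2°) = 0.905

0.905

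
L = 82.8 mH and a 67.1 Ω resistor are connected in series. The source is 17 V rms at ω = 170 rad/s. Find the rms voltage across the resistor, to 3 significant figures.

16.6 V

X_L = ωL = 14.1 Ω
Z = 67.1 + j14.1 Ω
|Z| = √(67.1² + 14.1²) = 68.6 Ω
I = V/|Z| = 248 mA
V_R = I·|Z_R| = 0.248 × 67.1 = 16.6 V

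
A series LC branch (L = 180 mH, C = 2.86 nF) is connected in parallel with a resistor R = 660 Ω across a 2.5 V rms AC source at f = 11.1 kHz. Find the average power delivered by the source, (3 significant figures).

ω = 2πf = 69740 rad/s
X_L = ωL = 12600 Ω
X_C = 1/(ωC) = 5010 Ω
Branch 1: Z₁ = R = 660 Ω
Branch 2 (series LC): Z₂ = j(X_L − X_C) = j7540 Ω
Parallel: Z = Z₁Z₂/(Z₁+Z₂), |Z| = 657 Ω, ∠Z = 5.00°
I = V/|Z| = 3.80 mA
P = VI cos φ = 2.5 × 0.00380 × cos(5.00°) = 9.47 mW

9.47 mW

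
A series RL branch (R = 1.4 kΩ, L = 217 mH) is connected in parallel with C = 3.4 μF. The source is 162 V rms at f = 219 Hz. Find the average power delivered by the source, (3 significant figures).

17.9 W

ω = 2πf = 1376 rad/s
X_L = ωL = 299 Ω
X_C = 1/(ωC) = 214 Ω
Branch 1 (R+jX_L): Z₁ = 1400 + j299 Ω, |Z₁| = 1430 Ω
Branch 2 (−jX_C): Z₂ = −j214 Ω
Parallel: Z = Z₁Z₂/(Z₁+Z₂), |Z| = 218 Ω, ∠Z = -81.4°
I = V/|Z| = 743 mA
P = VI cos φ = 162 × 0.743 × cos(-81.4°) = 17.9 W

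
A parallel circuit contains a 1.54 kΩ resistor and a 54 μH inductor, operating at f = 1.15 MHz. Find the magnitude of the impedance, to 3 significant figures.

ω = 2πf = 7.226e+06 rad/s
X_L = ωL = 390 Ω
Parallel: admittances add. Y = 1/R + 1/(jωL)
Y = (0.000649 − j0.00256) S
|Y| = 0.00264 S → |Z| = 1/|Y| = 378 Ω, ∠Z = −∠Y = 75.8°

378 Ω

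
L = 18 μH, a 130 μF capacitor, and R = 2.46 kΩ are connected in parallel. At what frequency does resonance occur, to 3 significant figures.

ω₀ = 1/√(LC) = 1/√(1.8e-05 × 0.00013) = 20670 rad/s
f₀ = ω₀/(2π) = 3.29 kHz

3.29 kHz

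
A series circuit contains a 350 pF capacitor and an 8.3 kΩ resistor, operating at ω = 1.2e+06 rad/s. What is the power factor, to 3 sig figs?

X_C = 1/(ωC) = 2380 Ω
Z = 8300 − j2380 Ω
|Z| = √(8300² + 2380²) = 8630 Ω
∠Z = arctan(-2380/8300) = -16.0°
cos φ = cos(-16.0°) = 0.961

0.961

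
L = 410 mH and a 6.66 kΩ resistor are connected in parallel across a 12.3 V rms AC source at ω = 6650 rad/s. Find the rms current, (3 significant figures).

X_L = ωL = 2730 Ω
Parallel: admittances add. Y = 1/R + 1/(jωL)
Y = (0.000150 − j0.000367) S
|Y| = 0.000396 S → |Z| = 1/|Y| = 2520 Ω, ∠Z = −∠Y = 67.7°
I = V/|Z| = 12.3/2520 = 4.87 mA

4.87 mA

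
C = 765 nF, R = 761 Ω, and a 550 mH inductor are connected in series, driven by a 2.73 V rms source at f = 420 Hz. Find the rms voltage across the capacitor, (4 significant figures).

1.107 V

ω = 2πf = 2639 rad/s
X_L = ωL = 1451 Ω
X_C = 1/(ωC) = 495.3 Ω
Net reactance X = X_L − X_C = 956.1 Ω
Z = 761.0 + j956.1 Ω
|Z| = √(761.0² + 956.1²) = 1222 Ω
I = V/|Z| = 2.234 mA
V_C = I·|Z_C| = 0.002234 × 495.3 = 1.107 V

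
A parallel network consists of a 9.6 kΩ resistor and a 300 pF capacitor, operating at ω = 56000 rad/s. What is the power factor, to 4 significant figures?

0.9872

X_C = 1/(ωC) = 59520 Ω
Parallel: admittances add. Y = 1/R + jωC
Y = (0.0001042 + j1.68e-05) S
|Y| = 0.0001055 S → |Z| = 1/|Y| = 9478 Ω, ∠Z = −∠Y = -9.162°
cos φ = cos(-9.162°) = 0.9872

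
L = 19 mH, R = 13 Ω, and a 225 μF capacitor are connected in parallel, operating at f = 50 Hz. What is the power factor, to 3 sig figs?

0.622

ω = 2πf = 314.2 rad/s
X_L = ωL = 5.97 Ω
X_C = 1/(ωC) = 14.1 Ω
Parallel: admittances add. Y = 1/R + 1/(jωL) + jωC
Y = (0.0769 − j0.0968) S
|Y| = 0.124 S → |Z| = 1/|Y| = 8.09 Ω, ∠Z = −∠Y = 51.5°
cos φ = cos(51.5°) = 0.622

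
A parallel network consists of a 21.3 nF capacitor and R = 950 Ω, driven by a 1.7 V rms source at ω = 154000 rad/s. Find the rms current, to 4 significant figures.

X_C = 1/(ωC) = 304.9 Ω
Parallel: admittances add. Y = 1/R + jωC
Y = (0.001053 + j0.003280) S
|Y| = 0.003445 S → |Z| = 1/|Y| = 290.3 Ω, ∠Z = −∠Y = -72.21°
I = V/|Z| = 1.7/290.3 = 5.856 mA

5.856 mA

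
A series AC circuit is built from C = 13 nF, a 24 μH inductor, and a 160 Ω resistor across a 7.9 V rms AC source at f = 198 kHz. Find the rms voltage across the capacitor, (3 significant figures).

ω = 2πf = 1.244e+06 rad/s
X_L = ωL = 29.9 Ω
X_C = 1/(ωC) = 61.8 Ω
Net reactance X = X_L − X_C = -32.0 Ω
Z = 160 − j32.0 Ω
|Z| = √(160² + 32.0²) = 163 Ω
I = V/|Z| = 48.4 mA
V_C = I·|Z_C| = 0.0484 × 61.8 = 2.99 V

2.99 V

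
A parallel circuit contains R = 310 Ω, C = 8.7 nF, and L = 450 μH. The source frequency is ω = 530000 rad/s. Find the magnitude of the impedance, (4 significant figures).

X_L = ωL = 238.5 Ω
X_C = 1/(ωC) = 216.9 Ω
Parallel: admittances add. Y = 1/R + 1/(jωL) + jωC
Y = (0.003226 + j0.0004181) S
|Y| = 0.003253 S → |Z| = 1/|Y| = 307.4 Ω, ∠Z = −∠Y = -7.385°

307.4 Ω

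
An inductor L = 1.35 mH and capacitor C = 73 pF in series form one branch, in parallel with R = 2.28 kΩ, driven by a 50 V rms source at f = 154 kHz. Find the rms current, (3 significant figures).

ω = 2πf = 967600 rad/s
X_L = ωL = 1310 Ω
X_C = 1/(ωC) = 14200 Ω
Branch 1: Z₁ = R = 2280 Ω
Branch 2 (series LC): Z₂ = j(X_L − X_C) = −j12900 Ω
Parallel: Z = Z₁Z₂/(Z₁+Z₂), |Z| = 2240 Ω, ∠Z = -10.1°
I = V/|Z| = 50/2240 = 22.3 mA

22.3 mA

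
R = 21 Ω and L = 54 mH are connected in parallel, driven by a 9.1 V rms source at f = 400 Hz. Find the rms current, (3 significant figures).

ω = 2πf = 2513 rad/s
X_L = ωL = 136 Ω
Parallel: admittances add. Y = 1/R + 1/(jωL)
Y = (0.0476 − j0.00737) S
|Y| = 0.0482 S → |Z| = 1/|Y| = 20.8 Ω, ∠Z = −∠Y = 8.80°
I = V/|Z| = 9.1/20.8 = 438 mA

438 mA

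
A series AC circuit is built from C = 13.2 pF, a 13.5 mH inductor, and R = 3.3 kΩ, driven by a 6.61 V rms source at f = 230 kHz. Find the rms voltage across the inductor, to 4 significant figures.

ω = 2πf = 1.445e+06 rad/s
X_L = ωL = 19510 Ω
X_C = 1/(ωC) = 52420 Ω
Net reactance X = X_L − X_C = -32910 Ω
Z = 3300 − j32910 Ω
|Z| = √(3300² + 32910²) = 33080 Ω
I = V/|Z| = 199.8 μA
V_L = I·|Z_L| = 0.0001998 × 19510 = 3.899 V

3.899 V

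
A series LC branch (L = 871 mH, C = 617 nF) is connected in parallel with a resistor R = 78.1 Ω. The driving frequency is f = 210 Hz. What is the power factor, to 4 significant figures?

0.7115

ω = 2πf = 1319 rad/s
X_L = ωL = 1149 Ω
X_C = 1/(ωC) = 1228 Ω
Branch 1: Z₁ = R = 78.10 Ω
Branch 2 (series LC): Z₂ = j(X_L − X_C) = −j79.07 Ω
Parallel: Z = Z₁Z₂/(Z₁+Z₂), |Z| = 55.57 Ω, ∠Z = -44.64°
cos φ = cos(-44.64°) = 0.7115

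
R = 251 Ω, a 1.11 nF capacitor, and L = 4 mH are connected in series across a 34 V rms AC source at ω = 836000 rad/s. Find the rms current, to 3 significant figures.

14.9 mA

X_L = ωL = 3340 Ω
X_C = 1/(ωC) = 1080 Ω
Net reactance X = X_L − X_C = 2270 Ω
Z = 251 + j2270 Ω
|Z| = √(251² + 2270²) = 2280 Ω
I = V/|Z| = 34/2280 = 14.9 mA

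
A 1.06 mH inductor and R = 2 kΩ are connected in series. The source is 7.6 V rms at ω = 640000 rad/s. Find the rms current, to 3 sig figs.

3.60 mA

X_L = ωL = 678 Ω
Z = 2000 + j678 Ω
|Z| = √(2000² + 678²) = 2110 Ω
I = V/|Z| = 7.6/2110 = 3.60 mA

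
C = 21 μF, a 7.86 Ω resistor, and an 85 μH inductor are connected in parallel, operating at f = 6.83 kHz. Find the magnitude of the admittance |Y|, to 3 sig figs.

ω = 2πf = 42910 rad/s
X_L = ωL = 3.65 Ω
X_C = 1/(ωC) = 1.11 Ω
Parallel: admittances add. Y = 1/R + 1/(jωL) + jωC
Y = (0.127 + j0.627) S
|Y| = 0.640 S → |Z| = 1/|Y| = 1.56 Ω, ∠Z = −∠Y = -78.5°

640 mS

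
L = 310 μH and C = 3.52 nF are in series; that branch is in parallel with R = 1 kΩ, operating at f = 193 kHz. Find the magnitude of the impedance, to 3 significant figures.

ω = 2πf = 1.213e+06 rad/s
X_L = ωL = 376 Ω
X_C = 1/(ωC) = 234 Ω
Branch 1: Z₁ = R = 1000 Ω
Branch 2 (series LC): Z₂ = j(X_L − X_C) = j142 Ω
Parallel: Z = Z₁Z₂/(Z₁+Z₂), |Z| = 140 Ω, ∠Z = 81.9°

140 Ω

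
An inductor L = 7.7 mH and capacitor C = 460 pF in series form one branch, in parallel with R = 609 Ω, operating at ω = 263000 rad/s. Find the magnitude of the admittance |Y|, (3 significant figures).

1.65 mS

X_L = ωL = 2030 Ω
X_C = 1/(ωC) = 8270 Ω
Branch 1: Z₁ = R = 609 Ω
Branch 2 (series LC): Z₂ = j(X_L − X_C) = −j6240 Ω
Parallel: Z = Z₁Z₂/(Z₁+Z₂), |Z| = 606 Ω, ∠Z = -5.57°
|Y| = 1/|Z| = 1.65 mS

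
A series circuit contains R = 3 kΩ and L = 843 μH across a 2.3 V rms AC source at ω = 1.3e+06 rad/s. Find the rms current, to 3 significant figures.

720 μA

X_L = ωL = 1100 Ω
Z = 3000 + j1100 Ω
|Z| = √(3000² + 1100²) = 3190 Ω
I = V/|Z| = 2.3/3190 = 720 μA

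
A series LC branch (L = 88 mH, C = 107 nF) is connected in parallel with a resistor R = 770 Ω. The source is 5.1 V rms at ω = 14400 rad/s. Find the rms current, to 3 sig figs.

10.6 mA

X_L = ωL = 1270 Ω
X_C = 1/(ωC) = 649 Ω
Branch 1: Z₁ = R = 770 Ω
Branch 2 (series LC): Z₂ = j(X_L − X_C) = j618 Ω
Parallel: Z = Z₁Z₂/(Z₁+Z₂), |Z| = 482 Ω, ∠Z = 51.2°
I = V/|Z| = 5.1/482 = 10.6 mA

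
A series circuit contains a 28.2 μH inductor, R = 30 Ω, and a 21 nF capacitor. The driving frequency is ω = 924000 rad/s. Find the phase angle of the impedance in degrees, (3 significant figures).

X_L = ωL = 26.1 Ω
X_C = 1/(ωC) = 51.5 Ω
Net reactance X = X_L − X_C = -25.5 Ω
Z = 30.0 − j25.5 Ω
|Z| = √(30.0² + 25.5²) = 39.4 Ω
∠Z = arctan(-25.5/30.0) = -40.3°

-40.3°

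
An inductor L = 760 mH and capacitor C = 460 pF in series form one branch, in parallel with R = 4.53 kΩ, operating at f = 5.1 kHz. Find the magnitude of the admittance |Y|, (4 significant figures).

221.9 μS

ω = 2πf = 32040 rad/s
X_L = ωL = 24350 Ω
X_C = 1/(ωC) = 67840 Ω
Branch 1: Z₁ = R = 4530 Ω
Branch 2 (series LC): Z₂ = j(X_L − X_C) = −j43490 Ω
Parallel: Z = Z₁Z₂/(Z₁+Z₂), |Z| = 4506 Ω, ∠Z = -5.947°
|Y| = 1/|Z| = 221.9 μS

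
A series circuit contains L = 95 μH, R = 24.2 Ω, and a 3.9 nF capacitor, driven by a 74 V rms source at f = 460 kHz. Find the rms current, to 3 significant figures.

ω = 2πf = 2.89e+06 rad/s
X_L = ωL = 275 Ω
X_C = 1/(ωC) = 88.7 Ω
Net reactance X = X_L − X_C = 186 Ω
Z = 24.2 + j186 Ω
|Z| = √(24.2² + 186²) = 187 Ω
I = V/|Z| = 74/187 = 395 mA

395 mA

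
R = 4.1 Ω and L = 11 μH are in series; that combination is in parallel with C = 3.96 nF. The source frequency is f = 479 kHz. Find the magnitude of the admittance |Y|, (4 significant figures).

ω = 2πf = 3.01e+06 rad/s
X_L = ωL = 33.11 Ω
X_C = 1/(ωC) = 83.91 Ω
Branch 1 (R+jX_L): Z₁ = 4.100 + j33.11 Ω, |Z₁| = 33.36 Ω
Branch 2 (−jX_C): Z₂ = −j83.91 Ω
Parallel: Z = Z₁Z₂/(Z₁+Z₂), |Z| = 54.92 Ω, ∠Z = 78.33°
|Y| = 1/|Z| = 18.21 mS

18.21 mS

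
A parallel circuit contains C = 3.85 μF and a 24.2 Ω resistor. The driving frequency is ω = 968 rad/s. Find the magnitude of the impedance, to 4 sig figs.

24.10 Ω

X_C = 1/(ωC) = 268.3 Ω
Parallel: admittances add. Y = 1/R + jωC
Y = (0.04132 + j0.003727) S
|Y| = 0.04149 S → |Z| = 1/|Y| = 24.10 Ω, ∠Z = −∠Y = -5.153°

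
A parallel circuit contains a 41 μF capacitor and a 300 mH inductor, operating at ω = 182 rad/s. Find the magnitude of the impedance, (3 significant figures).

X_L = ωL = 54.6 Ω
X_C = 1/(ωC) = 134 Ω
Parallel: admittances add. Y = 1/(jωL) + jωC
Y = (0 − j0.0109) S
|Y| = 0.0109 S → |Z| = 1/|Y| = 92.1 Ω, ∠Z = −∠Y = 90.0°

92.1 Ω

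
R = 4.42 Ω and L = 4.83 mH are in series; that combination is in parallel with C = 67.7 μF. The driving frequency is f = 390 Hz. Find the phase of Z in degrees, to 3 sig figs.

ω = 2πf = 2450 rad/s
X_L = ωL = 11.8 Ω
X_C = 1/(ωC) = 6.03 Ω
Branch 1 (R+jX_L): Z₁ = 4.42 + j11.8 Ω, |Z₁| = 12.6 Ω
Branch 2 (−jX_C): Z₂ = −j6.03 Ω
Parallel: Z = Z₁Z₂/(Z₁+Z₂), |Z| = 10.4 Ω, ∠Z = -73.2°

-73.2°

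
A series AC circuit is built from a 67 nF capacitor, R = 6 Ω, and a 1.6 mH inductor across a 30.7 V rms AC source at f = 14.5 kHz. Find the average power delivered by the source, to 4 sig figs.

15.62 W

ω = 2πf = 91110 rad/s
X_L = ωL = 145.8 Ω
X_C = 1/(ωC) = 163.8 Ω
Net reactance X = X_L − X_C = -18.05 Ω
Z = 6.000 − j18.05 Ω
|Z| = √(6.000² + 18.05²) = 19.02 Ω
∠Z = arctan(-18.05/6.000) = -71.62°
I = V/|Z| = 1.614 A
P = VI cos φ = 30.7 × 1.614 × cos(-71.62°) = 15.62 W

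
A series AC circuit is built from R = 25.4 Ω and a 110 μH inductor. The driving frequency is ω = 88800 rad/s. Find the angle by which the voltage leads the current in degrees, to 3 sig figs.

X_L = ωL = 9.77 Ω
Z = 25.4 + j9.77 Ω
|Z| = √(25.4² + 9.77²) = 27.2 Ω
∠Z = arctan(9.77/25.4) = 21.0°

21.0°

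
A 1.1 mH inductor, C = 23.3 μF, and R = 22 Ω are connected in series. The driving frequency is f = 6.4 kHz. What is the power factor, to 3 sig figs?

0.454

ω = 2πf = 40210 rad/s
X_L = ωL = 44.2 Ω
X_C = 1/(ωC) = 1.07 Ω
Net reactance X = X_L − X_C = 43.2 Ω
Z = 22.0 + j43.2 Ω
|Z| = √(22.0² + 43.2²) = 48.4 Ω
∠Z = arctan(43.2/22.0) = 63.0°
cos φ = cos(63.0°) = 0.454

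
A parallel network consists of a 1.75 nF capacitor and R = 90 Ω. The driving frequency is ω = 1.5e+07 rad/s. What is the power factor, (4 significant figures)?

0.3898

X_C = 1/(ωC) = 38.10 Ω
Parallel: admittances add. Y = 1/R + jωC
Y = (0.01111 + j0.02625) S
|Y| = 0.02850 S → |Z| = 1/|Y| = 35.08 Ω, ∠Z = −∠Y = -67.06°
cos φ = cos(-67.06°) = 0.3898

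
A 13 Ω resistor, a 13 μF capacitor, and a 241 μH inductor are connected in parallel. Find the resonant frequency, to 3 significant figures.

ω₀ = 1/√(LC) = 1/√(0.000241 × 1.3e-05) = 17870 rad/s
f₀ = ω₀/(2π) = 2.84 kHz

2.84 kHz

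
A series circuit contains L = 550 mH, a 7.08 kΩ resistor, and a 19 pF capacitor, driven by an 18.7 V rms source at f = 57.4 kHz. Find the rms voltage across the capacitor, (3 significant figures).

ω = 2πf = 360700 rad/s
X_L = ωL = 198000 Ω
X_C = 1/(ωC) = 146000 Ω
Net reactance X = X_L − X_C = 52400 Ω
Z = 7080 + j52400 Ω
|Z| = √(7080² + 52400²) = 52900 Ω
I = V/|Z| = 353 μA
V_C = I·|Z_C| = 0.000353 × 146000 = 51.6 V

51.6 V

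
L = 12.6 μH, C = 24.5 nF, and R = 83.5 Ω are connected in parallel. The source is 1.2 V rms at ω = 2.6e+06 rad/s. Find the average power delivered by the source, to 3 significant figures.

17.2 mW

X_L = ωL = 32.8 Ω
X_C = 1/(ωC) = 15.7 Ω
Parallel: admittances add. Y = 1/R + 1/(jωL) + jωC
Y = (0.0120 + j0.0332) S
|Y| = 0.0353 S → |Z| = 1/|Y| = 28.4 Ω, ∠Z = −∠Y = -70.2°
I = V/|Z| = 42.3 mA
P = VI cos φ = 1.2 × 0.0423 × cos(-70.2°) = 17.2 mW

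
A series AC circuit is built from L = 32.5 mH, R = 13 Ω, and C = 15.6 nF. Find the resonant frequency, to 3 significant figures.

7.07 kHz

ω₀ = 1/√(LC) = 1/√(0.0325 × 1.56e-08) = 44410 rad/s
f₀ = ω₀/(2π) = 7.07 kHz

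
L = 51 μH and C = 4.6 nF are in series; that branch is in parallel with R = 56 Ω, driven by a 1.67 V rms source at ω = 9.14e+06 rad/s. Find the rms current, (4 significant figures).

X_L = ωL = 466.1 Ω
X_C = 1/(ωC) = 23.78 Ω
Branch 1: Z₁ = R = 56.00 Ω
Branch 2 (series LC): Z₂ = j(X_L − X_C) = j442.4 Ω
Parallel: Z = Z₁Z₂/(Z₁+Z₂), |Z| = 55.56 Ω, ∠Z = 7.215°
I = V/|Z| = 1.67/55.56 = 30.06 mA

30.06 mA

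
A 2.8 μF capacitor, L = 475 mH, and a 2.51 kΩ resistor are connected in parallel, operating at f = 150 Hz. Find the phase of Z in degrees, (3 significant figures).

ω = 2πf = 942.5 rad/s
X_L = ωL = 448 Ω
X_C = 1/(ωC) = 379 Ω
Parallel: admittances add. Y = 1/R + 1/(jωL) + jωC
Y = (0.000398 + j0.000405) S
|Y| = 0.000568 S → |Z| = 1/|Y| = 1760 Ω, ∠Z = −∠Y = -45.5°

-45.5°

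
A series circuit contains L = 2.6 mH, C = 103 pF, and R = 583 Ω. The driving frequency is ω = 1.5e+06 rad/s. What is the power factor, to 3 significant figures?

0.221

X_L = ωL = 3900 Ω
X_C = 1/(ωC) = 6470 Ω
Net reactance X = X_L − X_C = -2570 Ω
Z = 583 − j2570 Ω
|Z| = √(583² + 2570²) = 2640 Ω
∠Z = arctan(-2570/583) = -77.2°
cos φ = cos(-77.2°) = 0.221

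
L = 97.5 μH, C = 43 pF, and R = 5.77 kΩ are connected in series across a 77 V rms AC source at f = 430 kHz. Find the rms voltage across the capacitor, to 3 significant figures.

65.3 V

ω = 2πf = 2.702e+06 rad/s
X_L = ωL = 263 Ω
X_C = 1/(ωC) = 8610 Ω
Net reactance X = X_L − X_C = -8340 Ω
Z = 5770 − j8340 Ω
|Z| = √(5770² + 8340²) = 10100 Ω
I = V/|Z| = 7.59 mA
V_C = I·|Z_C| = 0.00759 × 8610 = 65.3 V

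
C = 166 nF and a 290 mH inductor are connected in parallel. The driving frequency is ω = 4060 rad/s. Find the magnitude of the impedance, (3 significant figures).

X_L = ωL = 1180 Ω
X_C = 1/(ωC) = 1480 Ω
Parallel: admittances add. Y = 1/(jωL) + jωC
Y = (0 − j0.000175) S
|Y| = 0.000175 S → |Z| = 1/|Y| = 5700 Ω, ∠Z = −∠Y = 90.0°

5700 Ω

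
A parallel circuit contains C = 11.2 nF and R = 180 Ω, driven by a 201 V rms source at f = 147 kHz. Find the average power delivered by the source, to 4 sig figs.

224.5 W

ω = 2πf = 923600 rad/s
X_C = 1/(ωC) = 96.67 Ω
Parallel: admittances add. Y = 1/R + jωC
Y = (0.005556 + j0.01034) S
|Y| = 0.01174 S → |Z| = 1/|Y| = 85.16 Ω, ∠Z = −∠Y = -61.76°
I = V/|Z| = 2.360 A
P = VI cos φ = 201 × 2.360 × cos(-61.76°) = 224.5 W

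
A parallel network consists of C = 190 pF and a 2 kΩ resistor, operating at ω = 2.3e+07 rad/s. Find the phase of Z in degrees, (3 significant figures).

X_C = 1/(ωC) = 229 Ω
Parallel: admittances add. Y = 1/R + jωC
Y = (0.000500 + j0.00437) S
|Y| = 0.00440 S → |Z| = 1/|Y| = 227 Ω, ∠Z = −∠Y = -83.5°

-83.5°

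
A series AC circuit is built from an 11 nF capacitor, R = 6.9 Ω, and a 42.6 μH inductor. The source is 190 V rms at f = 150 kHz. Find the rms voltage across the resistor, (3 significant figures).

23.1 V

ω = 2πf = 942500 rad/s
X_L = ωL = 40.1 Ω
X_C = 1/(ωC) = 96.5 Ω
Net reactance X = X_L − X_C = -56.3 Ω
Z = 6.90 − j56.3 Ω
|Z| = √(6.90² + 56.3²) = 56.7 Ω
I = V/|Z| = 3.35 A
V_R = I·|Z_R| = 3.35 × 6.90 = 23.1 V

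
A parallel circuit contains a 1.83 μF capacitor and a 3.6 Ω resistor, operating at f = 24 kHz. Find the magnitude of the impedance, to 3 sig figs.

2.55 Ω

ω = 2πf = 150800 rad/s
X_C = 1/(ωC) = 3.62 Ω
Parallel: admittances add. Y = 1/R + jωC
Y = (0.278 + j0.276) S
|Y| = 0.392 S → |Z| = 1/|Y| = 2.55 Ω, ∠Z = −∠Y = -44.8°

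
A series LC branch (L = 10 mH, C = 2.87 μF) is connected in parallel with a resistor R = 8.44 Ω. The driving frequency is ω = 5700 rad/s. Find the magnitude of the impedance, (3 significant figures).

X_L = ωL = 57.0 Ω
X_C = 1/(ωC) = 61.1 Ω
Branch 1: Z₁ = R = 8.44 Ω
Branch 2 (series LC): Z₂ = j(X_L − X_C) = −j4.13 Ω
Parallel: Z = Z₁Z₂/(Z₁+Z₂), |Z| = 3.71 Ω, ∠Z = -63.9°

3.71 Ω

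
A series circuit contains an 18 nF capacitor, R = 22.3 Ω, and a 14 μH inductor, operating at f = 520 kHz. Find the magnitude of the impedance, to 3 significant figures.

36.4 Ω

ω = 2πf = 3.267e+06 rad/s
X_L = ωL = 45.7 Ω
X_C = 1/(ωC) = 17.0 Ω
Net reactance X = X_L − X_C = 28.7 Ω
Z = 22.3 + j28.7 Ω
|Z| = √(22.3² + 28.7²) = 36.4 Ω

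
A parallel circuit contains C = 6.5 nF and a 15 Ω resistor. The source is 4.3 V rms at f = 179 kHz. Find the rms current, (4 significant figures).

288.4 mA

ω = 2πf = 1.125e+06 rad/s
X_C = 1/(ωC) = 136.8 Ω
Parallel: admittances add. Y = 1/R + jωC
Y = (0.06667 + j0.007310) S
|Y| = 0.06707 S → |Z| = 1/|Y| = 14.91 Ω, ∠Z = −∠Y = -6.258°
I = V/|Z| = 4.3/14.91 = 288.4 mA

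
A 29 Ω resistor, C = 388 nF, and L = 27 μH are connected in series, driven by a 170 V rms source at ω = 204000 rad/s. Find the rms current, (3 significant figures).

X_L = ωL = 5.51 Ω
X_C = 1/(ωC) = 12.6 Ω
Net reactance X = X_L − X_C = -7.13 Ω
Z = 29.0 − j7.13 Ω
|Z| = √(29.0² + 7.13²) = 29.9 Ω
I = V/|Z| = 170/29.9 = 5.69 A

5.69 A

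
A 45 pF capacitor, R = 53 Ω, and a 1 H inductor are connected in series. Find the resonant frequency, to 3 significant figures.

23.7 kHz

ω₀ = 1/√(LC) = 1/√(1 × 4.5e-11) = 149100 rad/s
f₀ = ω₀/(2π) = 23.7 kHz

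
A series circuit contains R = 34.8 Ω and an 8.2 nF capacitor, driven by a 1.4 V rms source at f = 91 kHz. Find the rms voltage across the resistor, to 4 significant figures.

ω = 2πf = 571800 rad/s
X_C = 1/(ωC) = 213.3 Ω
Z = 34.80 − j213.3 Ω
|Z| = √(34.80² + 213.3²) = 216.1 Ω
I = V/|Z| = 6.478 mA
V_R = I·|Z_R| = 0.006478 × 34.80 = 0.2254 V

0.2254 V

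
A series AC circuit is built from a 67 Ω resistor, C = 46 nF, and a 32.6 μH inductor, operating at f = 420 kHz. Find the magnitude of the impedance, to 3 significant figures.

103 Ω

ω = 2πf = 2.639e+06 rad/s
X_L = ωL = 86.0 Ω
X_C = 1/(ωC) = 8.24 Ω
Net reactance X = X_L − X_C = 77.8 Ω
Z = 67.0 + j77.8 Ω
|Z| = √(67.0² + 77.8²) = 103 Ω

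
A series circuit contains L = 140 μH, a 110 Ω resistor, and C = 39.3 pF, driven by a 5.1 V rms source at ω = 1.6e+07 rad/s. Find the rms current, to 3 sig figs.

7.74 mA

X_L = ωL = 2240 Ω
X_C = 1/(ωC) = 1590 Ω
Net reactance X = X_L − X_C = 650 Ω
Z = 110 + j650 Ω
|Z| = √(110² + 650²) = 659 Ω
I = V/|Z| = 5.1/659 = 7.74 mA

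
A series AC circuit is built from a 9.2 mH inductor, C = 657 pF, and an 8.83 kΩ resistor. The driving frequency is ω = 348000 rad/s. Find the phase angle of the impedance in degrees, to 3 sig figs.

-7.56°

X_L = ωL = 3200 Ω
X_C = 1/(ωC) = 4370 Ω
Net reactance X = X_L − X_C = -1170 Ω
Z = 8830 − j1170 Ω
|Z| = √(8830² + 1170²) = 8910 Ω
∠Z = arctan(-1170/8830) = -7.56°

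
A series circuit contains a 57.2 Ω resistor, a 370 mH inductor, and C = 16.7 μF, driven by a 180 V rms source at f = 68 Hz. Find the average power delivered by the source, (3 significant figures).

516 W

ω = 2πf = 427.3 rad/s
X_L = ωL = 158 Ω
X_C = 1/(ωC) = 140 Ω
Net reactance X = X_L − X_C = 17.9 Ω
Z = 57.2 + j17.9 Ω
|Z| = √(57.2² + 17.9²) = 59.9 Ω
∠Z = arctan(17.9/57.2) = 17.4°
I = V/|Z| = 3.00 A
P = VI cos φ = 180 × 3.00 × cos(17.4°) = 516 W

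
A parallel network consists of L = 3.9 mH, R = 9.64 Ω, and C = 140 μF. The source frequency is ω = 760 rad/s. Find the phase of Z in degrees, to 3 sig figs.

X_L = ωL = 2.96 Ω
X_C = 1/(ωC) = 9.40 Ω
Parallel: admittances add. Y = 1/R + 1/(jωL) + jωC
Y = (0.104 − j0.231) S
|Y| = 0.253 S → |Z| = 1/|Y| = 3.95 Ω, ∠Z = −∠Y = 65.8°

65.8°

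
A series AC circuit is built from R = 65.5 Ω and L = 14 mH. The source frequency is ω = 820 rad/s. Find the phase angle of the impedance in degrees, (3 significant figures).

9.94°

X_L = ωL = 11.5 Ω
Z = 65.5 + j11.5 Ω
|Z| = √(65.5² + 11.5²) = 66.5 Ω
∠Z = arctan(11.5/65.5) = 9.94°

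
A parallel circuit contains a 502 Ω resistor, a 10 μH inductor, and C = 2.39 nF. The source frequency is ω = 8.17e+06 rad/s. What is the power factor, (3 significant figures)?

0.264

X_L = ωL = 81.7 Ω
X_C = 1/(ωC) = 51.2 Ω
Parallel: admittances add. Y = 1/R + 1/(jωL) + jωC
Y = (0.00199 + j0.00729) S
|Y| = 0.00755 S → |Z| = 1/|Y| = 132 Ω, ∠Z = −∠Y = -74.7°
cos φ = cos(-74.7°) = 0.264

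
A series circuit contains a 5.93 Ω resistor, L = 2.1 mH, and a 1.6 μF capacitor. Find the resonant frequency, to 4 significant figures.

2.746 kHz

ω₀ = 1/√(LC) = 1/√(0.0021 × 1.6e-06) = 17250 rad/s
f₀ = ω₀/(2π) = 2.746 kHz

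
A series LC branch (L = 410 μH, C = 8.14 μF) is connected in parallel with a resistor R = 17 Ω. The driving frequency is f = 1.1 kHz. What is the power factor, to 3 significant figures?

0.660

ω = 2πf = 6912 rad/s
X_L = ωL = 2.83 Ω
X_C = 1/(ωC) = 17.8 Ω
Branch 1: Z₁ = R = 17.0 Ω
Branch 2 (series LC): Z₂ = j(X_L − X_C) = −j14.9 Ω
Parallel: Z = Z₁Z₂/(Z₁+Z₂), |Z| = 11.2 Ω, ∠Z = -48.7°
cos φ = cos(-48.7°) = 0.660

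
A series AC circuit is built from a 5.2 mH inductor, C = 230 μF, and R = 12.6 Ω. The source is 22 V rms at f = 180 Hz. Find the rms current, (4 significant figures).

ω = 2πf = 1131 rad/s
X_L = ωL = 5.881 Ω
X_C = 1/(ωC) = 3.844 Ω
Net reactance X = X_L − X_C = 2.037 Ω
Z = 12.60 + j2.037 Ω
|Z| = √(12.60² + 2.037²) = 12.76 Ω
I = V/|Z| = 22/12.76 = 1.724 A

1.724 A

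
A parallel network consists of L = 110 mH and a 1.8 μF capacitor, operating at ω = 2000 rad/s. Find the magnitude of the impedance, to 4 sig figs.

1058 Ω

X_L = ωL = 220.0 Ω
X_C = 1/(ωC) = 277.8 Ω
Parallel: admittances add. Y = 1/(jωL) + jωC
Y = (0 − j0.0009455) S
|Y| = 0.0009455 S → |Z| = 1/|Y| = 1058 Ω, ∠Z = −∠Y = 90.00°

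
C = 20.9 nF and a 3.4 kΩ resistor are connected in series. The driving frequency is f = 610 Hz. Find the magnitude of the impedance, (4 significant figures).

ω = 2πf = 3833 rad/s
X_C = 1/(ωC) = 12480 Ω
Z = 3400 − j12480 Ω
|Z| = √(3400² + 12480²) = 12940 Ω

12940 Ω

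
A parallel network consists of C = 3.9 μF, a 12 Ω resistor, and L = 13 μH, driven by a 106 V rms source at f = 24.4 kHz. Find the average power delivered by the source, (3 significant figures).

936 W

ω = 2πf = 153300 rad/s
X_L = ωL = 1.99 Ω
X_C = 1/(ωC) = 1.67 Ω
Parallel: admittances add. Y = 1/R + 1/(jωL) + jωC
Y = (0.0833 + j0.0962) S
|Y| = 0.127 S → |Z| = 1/|Y| = 7.86 Ω, ∠Z = −∠Y = -49.1°
I = V/|Z| = 13.5 A
P = VI cos φ = 106 × 13.5 × cos(-49.1°) = 936 W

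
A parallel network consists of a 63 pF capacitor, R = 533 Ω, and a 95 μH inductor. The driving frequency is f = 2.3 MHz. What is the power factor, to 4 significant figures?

ω = 2πf = 1.445e+07 rad/s
X_L = ωL = 1373 Ω
X_C = 1/(ωC) = 1098 Ω
Parallel: admittances add. Y = 1/R + 1/(jωL) + jωC
Y = (0.001876 + j0.0001820) S
|Y| = 0.001885 S → |Z| = 1/|Y| = 530.5 Ω, ∠Z = −∠Y = -5.542°
cos φ = cos(-5.542°) = 0.9953

0.9953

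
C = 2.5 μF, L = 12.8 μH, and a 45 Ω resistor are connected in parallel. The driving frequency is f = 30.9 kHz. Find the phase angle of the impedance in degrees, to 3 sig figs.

ω = 2πf = 194200 rad/s
X_L = ωL = 2.49 Ω
X_C = 1/(ωC) = 2.06 Ω
Parallel: admittances add. Y = 1/R + 1/(jωL) + jωC
Y = (0.0222 + j0.0830) S
|Y| = 0.0859 S → |Z| = 1/|Y| = 11.6 Ω, ∠Z = −∠Y = -75.0°

-75.0°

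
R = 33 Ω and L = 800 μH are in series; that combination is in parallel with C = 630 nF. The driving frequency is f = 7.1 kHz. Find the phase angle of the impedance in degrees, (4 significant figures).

ω = 2πf = 44610 rad/s
X_L = ωL = 35.69 Ω
X_C = 1/(ωC) = 35.58 Ω
Branch 1 (R+jX_L): Z₁ = 33.00 + j35.69 Ω, |Z₁| = 48.61 Ω
Branch 2 (−jX_C): Z₂ = −j35.58 Ω
Parallel: Z = Z₁Z₂/(Z₁+Z₂), |Z| = 52.41 Ω, ∠Z = -42.94°

-42.94°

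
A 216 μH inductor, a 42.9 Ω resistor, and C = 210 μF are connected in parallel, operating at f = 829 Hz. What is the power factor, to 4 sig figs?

0.1130

ω = 2πf = 5209 rad/s
X_L = ωL = 1.125 Ω
X_C = 1/(ωC) = 0.9142 Ω
Parallel: admittances add. Y = 1/R + 1/(jωL) + jωC
Y = (0.02331 + j0.2050) S
|Y| = 0.2063 S → |Z| = 1/|Y| = 4.846 Ω, ∠Z = −∠Y = -83.51°
cos φ = cos(-83.51°) = 0.1130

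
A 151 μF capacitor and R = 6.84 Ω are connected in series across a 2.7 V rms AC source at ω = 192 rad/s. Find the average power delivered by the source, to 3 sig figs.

X_C = 1/(ωC) = 34.5 Ω
Z = 6.84 − j34.5 Ω
|Z| = √(6.84² + 34.5²) = 35.2 Ω
∠Z = arctan(-34.5/6.84) = -78.8°
I = V/|Z| = 76.8 mA
P = VI cos φ = 2.7 × 0.0768 × cos(-78.8°) = 40.3 mW

40.3 mW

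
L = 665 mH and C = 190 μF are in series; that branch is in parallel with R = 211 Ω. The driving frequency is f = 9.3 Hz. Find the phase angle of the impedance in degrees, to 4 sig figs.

-76.36°

ω = 2πf = 58.43 rad/s
X_L = ωL = 38.86 Ω
X_C = 1/(ωC) = 90.07 Ω
Branch 1: Z₁ = R = 211.0 Ω
Branch 2 (series LC): Z₂ = j(X_L − X_C) = −j51.21 Ω
Parallel: Z = Z₁Z₂/(Z₁+Z₂), |Z| = 49.77 Ω, ∠Z = -76.36°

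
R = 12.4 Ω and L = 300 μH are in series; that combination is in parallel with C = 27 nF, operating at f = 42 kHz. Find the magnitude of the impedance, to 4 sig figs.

180.2 Ω

ω = 2πf = 263900 rad/s
X_L = ωL = 79.17 Ω
X_C = 1/(ωC) = 140.3 Ω
Branch 1 (R+jX_L): Z₁ = 12.40 + j79.17 Ω, |Z₁| = 80.13 Ω
Branch 2 (−jX_C): Z₂ = −j140.3 Ω
Parallel: Z = Z₁Z₂/(Z₁+Z₂), |Z| = 180.2 Ω, ∠Z = 69.64°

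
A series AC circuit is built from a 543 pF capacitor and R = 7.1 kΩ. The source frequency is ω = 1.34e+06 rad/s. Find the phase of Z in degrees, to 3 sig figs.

X_C = 1/(ωC) = 1370 Ω
Z = 7100 − j1370 Ω
|Z| = √(7100² + 1370²) = 7230 Ω
∠Z = arctan(-1370/7100) = -11.0°

-11.0°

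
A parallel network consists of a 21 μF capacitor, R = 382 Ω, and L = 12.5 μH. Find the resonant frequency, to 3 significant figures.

ω₀ = 1/√(LC) = 1/√(1.25e-05 × 2.1e-05) = 61720 rad/s
f₀ = ω₀/(2π) = 9.82 kHz

9.82 kHz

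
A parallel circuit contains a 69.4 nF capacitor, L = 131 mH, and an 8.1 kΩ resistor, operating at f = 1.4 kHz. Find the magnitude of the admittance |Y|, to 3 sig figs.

ω = 2πf = 8796 rad/s
X_L = ωL = 1150 Ω
X_C = 1/(ωC) = 1640 Ω
Parallel: admittances add. Y = 1/R + 1/(jωL) + jωC
Y = (0.000123 − j0.000257) S
|Y| = 0.000285 S → |Z| = 1/|Y| = 3500 Ω, ∠Z = −∠Y = 64.4°

285 μS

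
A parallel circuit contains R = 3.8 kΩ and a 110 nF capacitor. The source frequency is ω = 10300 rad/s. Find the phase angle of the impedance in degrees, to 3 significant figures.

X_C = 1/(ωC) = 883 Ω
Parallel: admittances add. Y = 1/R + jωC
Y = (0.000263 + j0.00113) S
|Y| = 0.00116 S → |Z| = 1/|Y| = 860 Ω, ∠Z = −∠Y = -76.9°

-76.9°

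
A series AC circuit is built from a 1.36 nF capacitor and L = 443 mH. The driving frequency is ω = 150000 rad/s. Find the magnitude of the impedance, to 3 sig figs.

X_L = ωL = 66400 Ω
X_C = 1/(ωC) = 4900 Ω
Net reactance X = X_L − X_C = 61500 Ω
Z = j61500 Ω
|Z| = √(0² + 61500²) = 61500 Ω

61500 Ω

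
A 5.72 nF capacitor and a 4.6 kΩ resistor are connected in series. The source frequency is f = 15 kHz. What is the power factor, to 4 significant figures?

ω = 2πf = 94250 rad/s
X_C = 1/(ωC) = 1855 Ω
Z = 4600 − j1855 Ω
|Z| = √(4600² + 1855²) = 4960 Ω
∠Z = arctan(-1855/4600) = -21.96°
cos φ = cos(-21.96°) = 0.9274

0.9274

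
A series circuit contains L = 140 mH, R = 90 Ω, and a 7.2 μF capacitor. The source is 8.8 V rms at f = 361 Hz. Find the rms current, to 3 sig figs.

ω = 2πf = 2268 rad/s
X_L = ωL = 318 Ω
X_C = 1/(ωC) = 61.2 Ω
Net reactance X = X_L − X_C = 256 Ω
Z = 90.0 + j256 Ω
|Z| = √(90.0² + 256²) = 272 Ω
I = V/|Z| = 8.8/272 = 32.4 mA

32.4 mA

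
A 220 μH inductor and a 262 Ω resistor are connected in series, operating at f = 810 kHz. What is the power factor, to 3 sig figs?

ω = 2πf = 5.089e+06 rad/s
X_L = ωL = 1120 Ω
Z = 262 + j1120 Ω
|Z| = √(262² + 1120²) = 1150 Ω
∠Z = arctan(1120/262) = 76.8°
cos φ = cos(76.8°) = 0.228

0.228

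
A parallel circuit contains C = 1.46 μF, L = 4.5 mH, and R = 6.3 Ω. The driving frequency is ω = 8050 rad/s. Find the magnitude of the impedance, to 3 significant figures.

X_L = ωL = 36.2 Ω
X_C = 1/(ωC) = 85.1 Ω
Parallel: admittances add. Y = 1/R + 1/(jωL) + jωC
Y = (0.159 − j0.0159) S
|Y| = 0.160 S → |Z| = 1/|Y| = 6.27 Ω, ∠Z = −∠Y = 5.70°

6.27 Ω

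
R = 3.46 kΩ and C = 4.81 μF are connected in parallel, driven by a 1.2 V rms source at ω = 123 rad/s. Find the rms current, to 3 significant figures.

790 μA

X_C = 1/(ωC) = 1690 Ω
Parallel: admittances add. Y = 1/R + jωC
Y = (0.000289 + j0.000592) S
|Y| = 0.000658 S → |Z| = 1/|Y| = 1520 Ω, ∠Z = −∠Y = -64.0°
I = V/|Z| = 1.2/1520 = 790 μA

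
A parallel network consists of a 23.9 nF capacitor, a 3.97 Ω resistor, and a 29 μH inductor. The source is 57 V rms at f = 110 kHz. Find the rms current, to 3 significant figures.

ω = 2πf = 691200 rad/s
X_L = ωL = 20.0 Ω
X_C = 1/(ωC) = 60.5 Ω
Parallel: admittances add. Y = 1/R + 1/(jωL) + jωC
Y = (0.252 − j0.0334) S
|Y| = 0.254 S → |Z| = 1/|Y| = 3.94 Ω, ∠Z = −∠Y = 7.55°
I = V/|Z| = 57/3.94 = 14.5 A

14.5 A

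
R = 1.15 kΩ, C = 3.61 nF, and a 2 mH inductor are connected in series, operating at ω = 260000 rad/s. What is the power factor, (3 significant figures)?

0.904

X_L = ωL = 520 Ω
X_C = 1/(ωC) = 1070 Ω
Net reactance X = X_L − X_C = -545 Ω
Z = 1150 − j545 Ω
|Z| = √(1150² + 545²) = 1270 Ω
∠Z = arctan(-545/1150) = -25.4°
cos φ = cos(-25.4°) = 0.904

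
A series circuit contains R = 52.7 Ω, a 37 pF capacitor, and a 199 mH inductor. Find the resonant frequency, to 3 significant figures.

ω₀ = 1/√(LC) = 1/√(0.199 × 3.7e-11) = 368500 rad/s
f₀ = ω₀/(2π) = 58.7 kHz

58.7 kHz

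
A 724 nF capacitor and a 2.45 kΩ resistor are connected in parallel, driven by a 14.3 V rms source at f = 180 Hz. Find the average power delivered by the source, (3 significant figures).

ω = 2πf = 1131 rad/s
X_C = 1/(ωC) = 1220 Ω
Parallel: admittances add. Y = 1/R + jωC
Y = (0.000408 + j0.000819) S
|Y| = 0.000915 S → |Z| = 1/|Y| = 1090 Ω, ∠Z = −∠Y = -63.5°
I = V/|Z| = 13.1 mA
P = VI cos φ = 14.3 × 0.0131 × cos(-63.5°) = 83.5 mW

83.5 mW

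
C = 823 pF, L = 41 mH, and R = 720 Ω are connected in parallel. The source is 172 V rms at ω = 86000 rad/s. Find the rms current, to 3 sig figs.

242 mA

X_L = ωL = 3530 Ω
X_C = 1/(ωC) = 14100 Ω
Parallel: admittances add. Y = 1/R + 1/(jωL) + jωC
Y = (0.00139 − j0.000213) S
|Y| = 0.00141 S → |Z| = 1/|Y| = 712 Ω, ∠Z = −∠Y = 8.71°
I = V/|Z| = 172/712 = 242 mA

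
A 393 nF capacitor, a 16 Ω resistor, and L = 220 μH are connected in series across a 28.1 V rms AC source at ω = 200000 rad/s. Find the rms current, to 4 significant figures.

X_L = ωL = 44.00 Ω
X_C = 1/(ωC) = 12.72 Ω
Net reactance X = X_L − X_C = 31.28 Ω
Z = 16.00 + j31.28 Ω
|Z| = √(16.00² + 31.28²) = 35.13 Ω
I = V/|Z| = 28.1/35.13 = 799.8 mA

799.8 mA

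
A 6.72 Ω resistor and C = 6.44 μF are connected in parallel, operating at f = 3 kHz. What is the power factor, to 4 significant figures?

ω = 2πf = 18850 rad/s
X_C = 1/(ωC) = 8.238 Ω
Parallel: admittances add. Y = 1/R + jωC
Y = (0.1488 + j0.1214) S
|Y| = 0.1920 S → |Z| = 1/|Y| = 5.207 Ω, ∠Z = −∠Y = -39.21°
cos φ = cos(-39.21°) = 0.7749

0.7749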